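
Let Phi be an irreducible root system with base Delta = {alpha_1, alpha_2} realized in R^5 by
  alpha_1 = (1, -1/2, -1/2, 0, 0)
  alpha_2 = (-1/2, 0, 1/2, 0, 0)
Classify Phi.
G_2

Compute the Cartan integers a_ij = 2(alpha_i, alpha_j)/(alpha_j, alpha_j); the resulting 2x2 Cartan matrix is
[[2, -3], [-1, 2]].
The roots have two lengths (squared-length ratio 3:1); the short ones are alpha_{2}. The associated Dynkin diagram is two nodes joined by a triple edge (G_2), so the type is G_2.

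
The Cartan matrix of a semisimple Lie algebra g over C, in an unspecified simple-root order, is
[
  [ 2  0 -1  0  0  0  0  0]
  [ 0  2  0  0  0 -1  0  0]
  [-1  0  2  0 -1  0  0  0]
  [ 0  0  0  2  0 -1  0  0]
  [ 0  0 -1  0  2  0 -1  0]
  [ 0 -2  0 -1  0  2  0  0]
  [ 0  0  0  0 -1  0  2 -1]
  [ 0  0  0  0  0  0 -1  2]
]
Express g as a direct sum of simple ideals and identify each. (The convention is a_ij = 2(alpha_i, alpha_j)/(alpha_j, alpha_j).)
The diagram associated to this matrix has two connected components: the simple roots {alpha_1, alpha_3, alpha_5, alpha_7, alpha_8} form a chain of 5 nodes with single edges (A_5), and {alpha_2, alpha_4, alpha_6} form a chain of 3 nodes with a double edge at one end; the terminal node there is the unique short simple root (B_3). A semisimple Lie algebra decomposes uniquely as the direct sum of simple ideals, one per connected component of its Dynkin diagram, so g ≅ A_5 ⊕ B_3 (dimension 35 + 21 = 56).

type A_5 + type B_3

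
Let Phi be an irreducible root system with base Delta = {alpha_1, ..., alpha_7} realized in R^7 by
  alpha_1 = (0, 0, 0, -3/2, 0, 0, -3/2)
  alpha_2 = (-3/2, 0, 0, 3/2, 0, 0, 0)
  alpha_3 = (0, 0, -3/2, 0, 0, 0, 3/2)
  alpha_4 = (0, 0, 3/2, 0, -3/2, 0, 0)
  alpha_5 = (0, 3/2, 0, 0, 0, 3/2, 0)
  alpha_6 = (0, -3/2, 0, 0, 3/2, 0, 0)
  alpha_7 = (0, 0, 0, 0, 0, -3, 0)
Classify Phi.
C_7 (sp(14))

Compute the Cartan integers a_ij = 2(alpha_i, alpha_j)/(alpha_j, alpha_j); the resulting 7x7 Cartan matrix is
[[2, -1, -1, 0, 0, 0, 0], [-1, 2, 0, 0, 0, 0, 0], [-1, 0, 2, -1, 0, 0, 0], [0, 0, -1, 2, 0, -1, 0], [0, 0, 0, 0, 2, -1, -1], [0, 0, 0, -1, -1, 2, 0], [0, 0, 0, 0, -2, 0, 2]].
The roots have two lengths (squared-length ratio 2:1); the short ones are alpha_{1,2,3,4,5,6}. The associated Dynkin diagram is a chain of 7 nodes with a double edge at one end; the terminal node there is the unique long simple root (C_7), so the type is C_7 (the algebra sp(14)).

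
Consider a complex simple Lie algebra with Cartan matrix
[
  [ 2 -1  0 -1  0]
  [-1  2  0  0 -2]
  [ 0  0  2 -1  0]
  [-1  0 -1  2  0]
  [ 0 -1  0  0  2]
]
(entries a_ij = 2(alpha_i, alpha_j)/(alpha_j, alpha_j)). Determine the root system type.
The matrix has rank 5 with 2's on the diagonal. Reading the off-diagonal entries as Dynkin edges (a single edge where a_ij = a_ji = -1; a double or triple edge where a_ij * a_ji = 2 or 3), the diagram is a chain of 5 nodes with a double edge at one end; the terminal node there is the unique short simple root (B_5). One simple-root ordering that puts it in standard form is (alpha_3, alpha_4, alpha_1, alpha_2, alpha_5). So the algebra is type B_5, i.e. so(11).

B5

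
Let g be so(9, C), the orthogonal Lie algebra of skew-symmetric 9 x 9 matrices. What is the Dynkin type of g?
B_4 (so(9))

This is so(9) with 9 odd, which has dimension 9(9-1)/2 = 36 and rank (9-1)/2 = 4. In the classification of classical Lie algebras, the orthogonal algebra so(2n+1) in an odd number of variables has type B_n; here n = 4, so the Dynkin diagram is a chain of 4 nodes with a double edge at one end; the terminal node there is the unique short simple root (B_4). Hence the type is B_4.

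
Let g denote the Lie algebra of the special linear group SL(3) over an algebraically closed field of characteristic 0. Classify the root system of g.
type A_2

This is sl(3), which has dimension 3^2 - 1 = 8 and rank 3 - 1 = 2 (a Cartan subalgebra is the diagonal traceless matrices). In the classification of classical Lie algebras, the special linear algebra sl(n+1) has type A_n; here n = 2, so the Dynkin diagram is a chain of 2 nodes with single edges (A_2). Hence the type is A_2.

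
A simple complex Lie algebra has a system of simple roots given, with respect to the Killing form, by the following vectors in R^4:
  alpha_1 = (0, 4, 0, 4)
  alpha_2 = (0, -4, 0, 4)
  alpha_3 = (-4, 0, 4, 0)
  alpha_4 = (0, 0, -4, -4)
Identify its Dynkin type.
Compute the Cartan integers a_ij = 2(alpha_i, alpha_j)/(alpha_j, alpha_j); the resulting 4x4 Cartan matrix is
[[2, 0, 0, -1], [0, 2, 0, -1], [0, 0, 2, -1], [-1, -1, -1, 2]].
All simple roots have the same length, so the diagram is simply laced. The associated Dynkin diagram is a chain of 2 nodes with a fork of two nodes at one end (D_4), so the type is D_4 (the algebra so(8)).

D_4 (so(8))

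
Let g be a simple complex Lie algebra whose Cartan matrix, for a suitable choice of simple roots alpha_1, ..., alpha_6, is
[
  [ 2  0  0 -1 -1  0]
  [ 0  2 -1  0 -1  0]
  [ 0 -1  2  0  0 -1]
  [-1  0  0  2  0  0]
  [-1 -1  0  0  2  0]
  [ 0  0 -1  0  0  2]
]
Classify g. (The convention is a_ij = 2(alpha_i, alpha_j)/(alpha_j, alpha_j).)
A_6

The matrix has rank 6 with 2's on the diagonal. Reading the off-diagonal entries as Dynkin edges (a single edge where a_ij = a_ji = -1; a double or triple edge where a_ij * a_ji = 2 or 3), the diagram is a chain of 6 nodes with single edges (A_6). One simple-root ordering that puts it in standard form is (alpha_6, alpha_3, alpha_2, alpha_5, alpha_1, alpha_4). So the algebra is type A_6, i.e. sl(7).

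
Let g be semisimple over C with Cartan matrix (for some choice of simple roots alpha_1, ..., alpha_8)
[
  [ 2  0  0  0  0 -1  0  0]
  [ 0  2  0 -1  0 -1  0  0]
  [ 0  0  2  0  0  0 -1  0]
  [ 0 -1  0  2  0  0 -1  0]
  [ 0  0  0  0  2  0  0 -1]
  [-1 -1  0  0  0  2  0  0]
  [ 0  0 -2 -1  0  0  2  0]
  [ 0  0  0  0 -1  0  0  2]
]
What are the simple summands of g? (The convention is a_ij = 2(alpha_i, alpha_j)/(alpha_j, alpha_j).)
The diagram associated to this matrix has two connected components: the simple roots {alpha_5, alpha_8} form a chain of 2 nodes with single edges (A_2), and {alpha_1, alpha_2, alpha_3, alpha_4, alpha_6, alpha_7} form a chain of 6 nodes with a double edge at one end; the terminal node there is the unique short simple root (B_6). A semisimple Lie algebra decomposes uniquely as the direct sum of simple ideals, one per connected component of its Dynkin diagram, so g ≅ A_2 ⊕ B_6 (dimension 8 + 78 = 86).

A_2 (sl(3)) + B_6 (so(13))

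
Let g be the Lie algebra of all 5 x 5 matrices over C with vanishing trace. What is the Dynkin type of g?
A4

This is sl(5), which has dimension 5^2 - 1 = 24 and rank 5 - 1 = 4 (a Cartan subalgebra is the diagonal traceless matrices). In the classification of classical Lie algebras, the special linear algebra sl(n+1) has type A_n; here n = 4, so the Dynkin diagram is a chain of 4 nodes with single edges (A_4). Hence the type is A_4.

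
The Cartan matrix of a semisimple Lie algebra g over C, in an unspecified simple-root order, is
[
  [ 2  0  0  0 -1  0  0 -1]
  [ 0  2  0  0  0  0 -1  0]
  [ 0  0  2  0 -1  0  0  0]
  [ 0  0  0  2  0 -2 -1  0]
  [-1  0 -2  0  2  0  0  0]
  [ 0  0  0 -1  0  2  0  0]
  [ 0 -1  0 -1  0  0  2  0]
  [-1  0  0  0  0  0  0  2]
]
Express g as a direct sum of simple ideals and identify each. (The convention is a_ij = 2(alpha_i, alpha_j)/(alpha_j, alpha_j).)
B_4 (so(9)) ⊕ B_4 (so(9))

The diagram associated to this matrix has two connected components: the simple roots {alpha_2, alpha_4, alpha_6, alpha_7} form a chain of 4 nodes with a double edge at one end; the terminal node there is the unique short simple root (B_4), and {alpha_1, alpha_3, alpha_5, alpha_8} form a chain of 4 nodes with a double edge at one end; the terminal node there is the unique short simple root (B_4). A semisimple Lie algebra decomposes uniquely as the direct sum of simple ideals, one per connected component of its Dynkin diagram, so g ≅ B_4 ⊕ B_4 (dimension 36 + 36 = 72).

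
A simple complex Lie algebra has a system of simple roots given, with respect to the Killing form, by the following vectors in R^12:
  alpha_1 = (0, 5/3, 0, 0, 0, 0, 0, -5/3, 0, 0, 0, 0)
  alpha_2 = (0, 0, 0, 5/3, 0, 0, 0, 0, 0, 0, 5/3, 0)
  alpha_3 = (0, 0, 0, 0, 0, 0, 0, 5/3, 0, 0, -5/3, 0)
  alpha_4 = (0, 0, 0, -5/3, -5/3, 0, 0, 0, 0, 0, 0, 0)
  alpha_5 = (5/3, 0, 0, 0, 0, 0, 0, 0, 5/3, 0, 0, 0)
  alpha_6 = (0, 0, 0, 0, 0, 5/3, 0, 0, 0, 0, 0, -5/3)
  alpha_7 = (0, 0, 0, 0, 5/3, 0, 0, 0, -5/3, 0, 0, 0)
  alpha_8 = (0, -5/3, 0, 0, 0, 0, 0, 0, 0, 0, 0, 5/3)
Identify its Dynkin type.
A_8 (sl(9))

Compute the Cartan integers a_ij = 2(alpha_i, alpha_j)/(alpha_j, alpha_j); the resulting 8x8 Cartan matrix is
[[2, 0, -1, 0, 0, 0, 0, -1], [0, 2, -1, -1, 0, 0, 0, 0], [-1, -1, 2, 0, 0, 0, 0, 0], [0, -1, 0, 2, 0, 0, -1, 0], [0, 0, 0, 0, 2, 0, -1, 0], [0, 0, 0, 0, 0, 2, 0, -1], [0, 0, 0, -1, -1, 0, 2, 0], [-1, 0, 0, 0, 0, -1, 0, 2]].
All simple roots have the same length, so the diagram is simply laced. The associated Dynkin diagram is a chain of 8 nodes with single edges (A_8), so the type is A_8 (the algebra sl(9)).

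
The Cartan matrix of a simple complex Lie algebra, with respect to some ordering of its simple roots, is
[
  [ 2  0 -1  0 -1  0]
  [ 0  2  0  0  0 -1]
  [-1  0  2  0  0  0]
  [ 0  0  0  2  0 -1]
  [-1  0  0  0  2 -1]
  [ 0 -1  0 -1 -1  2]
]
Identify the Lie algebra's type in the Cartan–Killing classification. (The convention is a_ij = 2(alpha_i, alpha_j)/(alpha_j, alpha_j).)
The matrix has rank 6 with 2's on the diagonal. Reading the off-diagonal entries as Dynkin edges (a single edge where a_ij = a_ji = -1; a double or triple edge where a_ij * a_ji = 2 or 3), the diagram is a chain of 4 nodes with a fork of two nodes at one end (D_6). One simple-root ordering that puts it in standard form is (alpha_3, alpha_1, alpha_5, alpha_6, alpha_2, alpha_4). So the algebra is type D_6, i.e. so(12).

D_6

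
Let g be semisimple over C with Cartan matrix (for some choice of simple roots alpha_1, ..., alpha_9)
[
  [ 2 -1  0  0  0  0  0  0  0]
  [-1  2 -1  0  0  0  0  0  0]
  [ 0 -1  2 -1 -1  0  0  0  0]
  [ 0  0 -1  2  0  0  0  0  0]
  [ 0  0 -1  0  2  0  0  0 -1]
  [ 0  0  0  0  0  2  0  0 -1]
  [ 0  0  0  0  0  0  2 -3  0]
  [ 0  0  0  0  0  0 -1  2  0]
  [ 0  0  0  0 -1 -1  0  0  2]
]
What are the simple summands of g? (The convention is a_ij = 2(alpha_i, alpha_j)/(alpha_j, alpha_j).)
E_7 + G_2

The diagram associated to this matrix has two connected components: the simple roots {alpha_1, alpha_2, alpha_3, alpha_4, alpha_5, alpha_6, alpha_9} form a chain of 6 nodes with one extra node attached to the third node from one end (E_7), and {alpha_7, alpha_8} form two nodes joined by a triple edge (G_2). A semisimple Lie algebra decomposes uniquely as the direct sum of simple ideals, one per connected component of its Dynkin diagram, so g ≅ E_7 ⊕ G_2 (dimension 133 + 14 = 147).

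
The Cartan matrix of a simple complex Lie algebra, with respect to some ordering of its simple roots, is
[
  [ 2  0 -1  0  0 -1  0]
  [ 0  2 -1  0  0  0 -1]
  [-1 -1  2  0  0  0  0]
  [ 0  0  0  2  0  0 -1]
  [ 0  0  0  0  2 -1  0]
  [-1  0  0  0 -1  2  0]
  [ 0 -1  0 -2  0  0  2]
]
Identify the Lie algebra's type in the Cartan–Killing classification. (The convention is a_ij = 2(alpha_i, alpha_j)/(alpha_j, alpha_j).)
type B_7

The matrix has rank 7 with 2's on the diagonal. Reading the off-diagonal entries as Dynkin edges (a single edge where a_ij = a_ji = -1; a double or triple edge where a_ij * a_ji = 2 or 3), the diagram is a chain of 7 nodes with a double edge at one end; the terminal node there is the unique short simple root (B_7). One simple-root ordering that puts it in standard form is (alpha_5, alpha_6, alpha_1, alpha_3, alpha_2, alpha_7, alpha_4). So the algebra is type B_7, i.e. so(15).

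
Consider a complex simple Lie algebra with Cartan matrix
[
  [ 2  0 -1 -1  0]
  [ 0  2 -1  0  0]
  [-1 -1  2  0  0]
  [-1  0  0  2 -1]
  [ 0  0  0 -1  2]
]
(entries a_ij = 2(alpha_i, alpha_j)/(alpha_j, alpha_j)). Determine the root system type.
type A_5

The matrix has rank 5 with 2's on the diagonal. Reading the off-diagonal entries as Dynkin edges (a single edge where a_ij = a_ji = -1; a double or triple edge where a_ij * a_ji = 2 or 3), the diagram is a chain of 5 nodes with single edges (A_5). One simple-root ordering that puts it in standard form is (alpha_5, alpha_4, alpha_1, alpha_3, alpha_2). So the algebra is type A_5, i.e. sl(6).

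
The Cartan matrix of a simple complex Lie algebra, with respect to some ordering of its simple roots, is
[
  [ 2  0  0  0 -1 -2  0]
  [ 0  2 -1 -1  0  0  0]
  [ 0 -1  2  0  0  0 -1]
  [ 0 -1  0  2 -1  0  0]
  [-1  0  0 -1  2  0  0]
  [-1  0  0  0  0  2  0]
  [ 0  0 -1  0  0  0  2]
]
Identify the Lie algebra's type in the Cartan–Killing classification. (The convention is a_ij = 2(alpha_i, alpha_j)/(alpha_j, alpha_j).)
The matrix has rank 7 with 2's on the diagonal. Reading the off-diagonal entries as Dynkin edges (a single edge where a_ij = a_ji = -1; a double or triple edge where a_ij * a_ji = 2 or 3), the diagram is a chain of 7 nodes with a double edge at one end; the terminal node there is the unique short simple root (B_7). One simple-root ordering that puts it in standard form is (alpha_7, alpha_3, alpha_2, alpha_4, alpha_5, alpha_1, alpha_6). So the algebra is type B_7, i.e. so(15).

B_7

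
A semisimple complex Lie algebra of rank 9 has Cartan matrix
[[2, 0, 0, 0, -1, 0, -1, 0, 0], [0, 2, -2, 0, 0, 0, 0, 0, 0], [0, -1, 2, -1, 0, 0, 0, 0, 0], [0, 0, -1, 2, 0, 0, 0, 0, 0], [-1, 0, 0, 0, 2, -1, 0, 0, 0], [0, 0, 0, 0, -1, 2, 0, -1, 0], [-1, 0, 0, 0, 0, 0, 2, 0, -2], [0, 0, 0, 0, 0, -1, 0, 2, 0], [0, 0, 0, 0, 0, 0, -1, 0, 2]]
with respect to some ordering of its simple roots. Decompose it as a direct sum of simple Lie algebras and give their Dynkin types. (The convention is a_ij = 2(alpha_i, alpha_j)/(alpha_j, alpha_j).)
The diagram associated to this matrix has two connected components: the simple roots {alpha_1, alpha_5, alpha_6, alpha_7, alpha_8, alpha_9} form a chain of 6 nodes with a double edge at one end; the terminal node there is the unique short simple root (B_6), and {alpha_2, alpha_3, alpha_4} form a chain of 3 nodes with a double edge at one end; the terminal node there is the unique long simple root (C_3). A semisimple Lie algebra decomposes uniquely as the direct sum of simple ideals, one per connected component of its Dynkin diagram, so g ≅ B_6 ⊕ C_3 (dimension 78 + 21 = 99).

B_6 (so(13)) ⊕ C_3 (sp(6))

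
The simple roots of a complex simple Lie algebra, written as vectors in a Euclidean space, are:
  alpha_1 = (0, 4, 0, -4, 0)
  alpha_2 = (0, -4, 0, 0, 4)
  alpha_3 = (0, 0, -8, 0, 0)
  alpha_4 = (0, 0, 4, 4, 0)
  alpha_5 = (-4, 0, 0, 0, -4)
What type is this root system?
Compute the Cartan integers a_ij = 2(alpha_i, alpha_j)/(alpha_j, alpha_j); the resulting 5x5 Cartan matrix is
[[2, -1, 0, -1, 0], [-1, 2, 0, 0, -1], [0, 0, 2, -2, 0], [-1, 0, -1, 2, 0], [0, -1, 0, 0, 2]].
The roots have two lengths (squared-length ratio 2:1); the short ones are alpha_{1,2,4,5}. The associated Dynkin diagram is a chain of 5 nodes with a double edge at one end; the terminal node there is the unique long simple root (C_5), so the type is C_5 (the algebra sp(10)).

C_5 (sp(10))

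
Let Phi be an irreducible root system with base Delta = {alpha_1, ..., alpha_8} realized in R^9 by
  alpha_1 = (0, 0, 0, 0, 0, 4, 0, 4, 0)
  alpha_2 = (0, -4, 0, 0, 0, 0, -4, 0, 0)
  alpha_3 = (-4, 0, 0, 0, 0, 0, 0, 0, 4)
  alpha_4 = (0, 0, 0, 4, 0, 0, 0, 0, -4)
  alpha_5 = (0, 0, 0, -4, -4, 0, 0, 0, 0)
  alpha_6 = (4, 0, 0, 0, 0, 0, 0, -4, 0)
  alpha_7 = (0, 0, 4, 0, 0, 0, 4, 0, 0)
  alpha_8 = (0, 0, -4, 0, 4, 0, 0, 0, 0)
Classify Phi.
Compute the Cartan integers a_ij = 2(alpha_i, alpha_j)/(alpha_j, alpha_j); the resulting 8x8 Cartan matrix is
[[2, 0, 0, 0, 0, -1, 0, 0], [0, 2, 0, 0, 0, 0, -1, 0], [0, 0, 2, -1, 0, -1, 0, 0], [0, 0, -1, 2, -1, 0, 0, 0], [0, 0, 0, -1, 2, 0, 0, -1], [-1, 0, -1, 0, 0, 2, 0, 0], [0, -1, 0, 0, 0, 0, 2, -1], [0, 0, 0, 0, -1, 0, -1, 2]].
All simple roots have the same length, so the diagram is simply laced. The associated Dynkin diagram is a chain of 8 nodes with single edges (A_8), so the type is A_8 (the algebra sl(9)).

A_8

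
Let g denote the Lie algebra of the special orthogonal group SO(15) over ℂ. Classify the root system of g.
This is so(15) with 15 odd, which has dimension 15(15-1)/2 = 105 and rank (15-1)/2 = 7. In the classification of classical Lie algebras, the orthogonal algebra so(2n+1) in an odd number of variables has type B_n; here n = 7, so the Dynkin diagram is a chain of 7 nodes with a double edge at one end; the terminal node there is the unique short simple root (B_7). Hence the type is B_7.

B7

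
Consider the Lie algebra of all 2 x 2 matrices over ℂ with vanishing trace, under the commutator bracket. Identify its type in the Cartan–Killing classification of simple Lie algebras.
type A_1

This is sl(2), which has dimension 2^2 - 1 = 3 and rank 2 - 1 = 1 (a Cartan subalgebra is the diagonal traceless matrices). In the classification of classical Lie algebras, the special linear algebra sl(n+1) has type A_n; here n = 1, so the Dynkin diagram is a chain of 1 nodes with single edges (A_1). Hence the type is A_1.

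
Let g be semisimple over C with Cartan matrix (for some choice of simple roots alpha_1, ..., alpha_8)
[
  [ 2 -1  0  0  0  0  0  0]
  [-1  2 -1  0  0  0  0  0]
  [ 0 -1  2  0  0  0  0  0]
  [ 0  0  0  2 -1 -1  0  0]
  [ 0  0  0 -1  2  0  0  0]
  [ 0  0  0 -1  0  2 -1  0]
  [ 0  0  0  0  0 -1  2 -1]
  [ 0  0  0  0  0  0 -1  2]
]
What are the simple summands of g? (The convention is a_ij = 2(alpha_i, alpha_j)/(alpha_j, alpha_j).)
A_3 (sl(4)) ⊕ A_5 (sl(6))

The diagram associated to this matrix has two connected components: the simple roots {alpha_1, alpha_2, alpha_3} form a chain of 3 nodes with single edges (A_3), and {alpha_4, alpha_5, alpha_6, alpha_7, alpha_8} form a chain of 5 nodes with single edges (A_5). A semisimple Lie algebra decomposes uniquely as the direct sum of simple ideals, one per connected component of its Dynkin diagram, so g ≅ A_3 ⊕ A_5 (dimension 15 + 35 = 50).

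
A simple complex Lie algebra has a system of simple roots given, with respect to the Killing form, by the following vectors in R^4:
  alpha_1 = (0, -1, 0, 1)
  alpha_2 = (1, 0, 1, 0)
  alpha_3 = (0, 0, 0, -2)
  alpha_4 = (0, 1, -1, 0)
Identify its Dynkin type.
type C_4

Compute the Cartan integers a_ij = 2(alpha_i, alpha_j)/(alpha_j, alpha_j); the resulting 4x4 Cartan matrix is
[[2, 0, -1, -1], [0, 2, 0, -1], [-2, 0, 2, 0], [-1, -1, 0, 2]].
The roots have two lengths (squared-length ratio 2:1); the short ones are alpha_{1,2,4}. The associated Dynkin diagram is a chain of 4 nodes with a double edge at one end; the terminal node there is the unique long simple root (C_4), so the type is C_4 (the algebra sp(8)).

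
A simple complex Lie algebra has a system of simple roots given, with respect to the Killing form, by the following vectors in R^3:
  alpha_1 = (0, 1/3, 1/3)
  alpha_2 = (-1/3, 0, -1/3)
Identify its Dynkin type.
Compute the Cartan integers a_ij = 2(alpha_i, alpha_j)/(alpha_j, alpha_j); the resulting 2x2 Cartan matrix is
[[2, -1], [-1, 2]].
All simple roots have the same length, so the diagram is simply laced. The associated Dynkin diagram is a chain of 2 nodes with single edges (A_2), so the type is A_2 (the algebra sl(3)).

type A_2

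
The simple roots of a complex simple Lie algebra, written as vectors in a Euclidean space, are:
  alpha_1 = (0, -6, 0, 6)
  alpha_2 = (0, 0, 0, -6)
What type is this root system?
Compute the Cartan integers a_ij = 2(alpha_i, alpha_j)/(alpha_j, alpha_j); the resulting 2x2 Cartan matrix is
[[2, -2], [-1, 2]].
The roots have two lengths (squared-length ratio 2:1); the short ones are alpha_{2}. The associated Dynkin diagram is a chain of 2 nodes with a double edge at one end; the terminal node there is the unique short simple root (B_2), so the type is B_2 (the algebra so(5)).

B_2 (so(5))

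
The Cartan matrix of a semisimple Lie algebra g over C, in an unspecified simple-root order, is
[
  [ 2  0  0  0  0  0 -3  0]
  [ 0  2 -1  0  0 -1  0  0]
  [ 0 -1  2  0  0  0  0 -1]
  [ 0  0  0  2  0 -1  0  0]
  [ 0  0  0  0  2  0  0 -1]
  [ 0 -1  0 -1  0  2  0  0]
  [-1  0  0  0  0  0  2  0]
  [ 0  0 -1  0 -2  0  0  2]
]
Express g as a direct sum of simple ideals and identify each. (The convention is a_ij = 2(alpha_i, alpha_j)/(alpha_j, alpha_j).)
The diagram associated to this matrix has two connected components: the simple roots {alpha_2, alpha_3, alpha_4, alpha_5, alpha_6, alpha_8} form a chain of 6 nodes with a double edge at one end; the terminal node there is the unique short simple root (B_6), and {alpha_1, alpha_7} form two nodes joined by a triple edge (G_2). A semisimple Lie algebra decomposes uniquely as the direct sum of simple ideals, one per connected component of its Dynkin diagram, so g ≅ B_6 ⊕ G_2 (dimension 78 + 14 = 92).

type B_6 ⊕ type G_2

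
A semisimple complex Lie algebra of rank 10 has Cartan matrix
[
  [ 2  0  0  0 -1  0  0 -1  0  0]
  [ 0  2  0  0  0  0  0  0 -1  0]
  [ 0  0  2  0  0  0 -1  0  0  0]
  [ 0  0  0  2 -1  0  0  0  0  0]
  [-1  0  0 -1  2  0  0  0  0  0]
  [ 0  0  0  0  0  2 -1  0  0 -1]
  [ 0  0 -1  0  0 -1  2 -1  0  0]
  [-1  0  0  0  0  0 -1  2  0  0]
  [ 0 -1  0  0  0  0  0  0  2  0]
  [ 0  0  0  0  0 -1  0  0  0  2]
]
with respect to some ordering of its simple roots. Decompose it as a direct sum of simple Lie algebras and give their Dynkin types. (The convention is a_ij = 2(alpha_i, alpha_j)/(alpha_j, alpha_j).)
The diagram associated to this matrix has two connected components: the simple roots {alpha_2, alpha_9} form a chain of 2 nodes with single edges (A_2), and {alpha_1, alpha_3, alpha_4, alpha_5, alpha_6, alpha_7, alpha_8, alpha_10} form a chain of 7 nodes with one extra node attached to the third node from one end (E_8). A semisimple Lie algebra decomposes uniquely as the direct sum of simple ideals, one per connected component of its Dynkin diagram, so g ≅ A_2 ⊕ E_8 (dimension 8 + 248 = 256).

A2 + E8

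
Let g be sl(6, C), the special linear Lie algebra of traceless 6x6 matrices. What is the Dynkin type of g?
A_5

This is sl(6), which has dimension 6^2 - 1 = 35 and rank 6 - 1 = 5 (a Cartan subalgebra is the diagonal traceless matrices). In the classification of classical Lie algebras, the special linear algebra sl(n+1) has type A_n; here n = 5, so the Dynkin diagram is a chain of 5 nodes with single edges (A_5). Hence the type is A_5.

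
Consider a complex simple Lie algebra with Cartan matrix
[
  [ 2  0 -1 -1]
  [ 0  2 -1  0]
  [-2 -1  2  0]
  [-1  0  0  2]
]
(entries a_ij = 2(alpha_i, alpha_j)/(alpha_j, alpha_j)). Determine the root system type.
F4

The matrix has rank 4 with 2's on the diagonal. Reading the off-diagonal entries as Dynkin edges (a single edge where a_ij = a_ji = -1; a double or triple edge where a_ij * a_ji = 2 or 3), the diagram is a chain of 4 nodes with a double edge between the middle two (F_4). One simple-root ordering that puts it in standard form is (alpha_2, alpha_3, alpha_1, alpha_4). So the algebra is type F_4.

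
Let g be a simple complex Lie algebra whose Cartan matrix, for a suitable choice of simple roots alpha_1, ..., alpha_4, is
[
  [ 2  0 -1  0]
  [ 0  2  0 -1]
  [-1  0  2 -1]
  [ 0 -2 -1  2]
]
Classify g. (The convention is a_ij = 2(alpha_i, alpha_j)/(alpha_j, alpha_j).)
The matrix has rank 4 with 2's on the diagonal. Reading the off-diagonal entries as Dynkin edges (a single edge where a_ij = a_ji = -1; a double or triple edge where a_ij * a_ji = 2 or 3), the diagram is a chain of 4 nodes with a double edge at one end; the terminal node there is the unique short simple root (B_4). One simple-root ordering that puts it in standard form is (alpha_1, alpha_3, alpha_4, alpha_2). So the algebra is type B_4, i.e. so(9).

type B_4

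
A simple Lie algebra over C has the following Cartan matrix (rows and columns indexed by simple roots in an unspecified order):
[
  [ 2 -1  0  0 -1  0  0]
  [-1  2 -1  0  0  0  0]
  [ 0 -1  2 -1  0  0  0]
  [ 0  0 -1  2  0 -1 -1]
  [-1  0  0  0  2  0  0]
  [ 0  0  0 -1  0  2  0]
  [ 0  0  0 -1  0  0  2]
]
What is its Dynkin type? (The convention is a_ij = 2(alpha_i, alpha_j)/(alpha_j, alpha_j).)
D7

The matrix has rank 7 with 2's on the diagonal. Reading the off-diagonal entries as Dynkin edges (a single edge where a_ij = a_ji = -1; a double or triple edge where a_ij * a_ji = 2 or 3), the diagram is a chain of 5 nodes with a fork of two nodes at one end (D_7). One simple-root ordering that puts it in standard form is (alpha_5, alpha_1, alpha_2, alpha_3, alpha_4, alpha_7, alpha_6). So the algebra is type D_7, i.e. so(14).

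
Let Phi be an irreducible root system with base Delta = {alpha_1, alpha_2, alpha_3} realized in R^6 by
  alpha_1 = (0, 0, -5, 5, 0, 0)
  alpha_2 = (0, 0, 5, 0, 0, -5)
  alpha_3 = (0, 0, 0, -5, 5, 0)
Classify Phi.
Compute the Cartan integers a_ij = 2(alpha_i, alpha_j)/(alpha_j, alpha_j); the resulting 3x3 Cartan matrix is
[[2, -1, -1], [-1, 2, 0], [-1, 0, 2]].
All simple roots have the same length, so the diagram is simply laced. The associated Dynkin diagram is a chain of 3 nodes with single edges (A_3), so the type is A_3 (the algebra sl(4)).

A_3 (sl(4))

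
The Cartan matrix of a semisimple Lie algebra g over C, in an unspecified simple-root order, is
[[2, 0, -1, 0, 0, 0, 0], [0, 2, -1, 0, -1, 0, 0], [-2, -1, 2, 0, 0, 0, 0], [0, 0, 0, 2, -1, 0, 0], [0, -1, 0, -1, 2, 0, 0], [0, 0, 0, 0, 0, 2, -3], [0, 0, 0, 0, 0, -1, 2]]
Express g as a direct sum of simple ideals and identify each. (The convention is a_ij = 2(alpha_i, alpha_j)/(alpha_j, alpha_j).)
The diagram associated to this matrix has two connected components: the simple roots {alpha_1, alpha_2, alpha_3, alpha_4, alpha_5} form a chain of 5 nodes with a double edge at one end; the terminal node there is the unique short simple root (B_5), and {alpha_6, alpha_7} form two nodes joined by a triple edge (G_2). A semisimple Lie algebra decomposes uniquely as the direct sum of simple ideals, one per connected component of its Dynkin diagram, so g ≅ B_5 ⊕ G_2 (dimension 55 + 14 = 69).

B_5 (so(11)) + G_2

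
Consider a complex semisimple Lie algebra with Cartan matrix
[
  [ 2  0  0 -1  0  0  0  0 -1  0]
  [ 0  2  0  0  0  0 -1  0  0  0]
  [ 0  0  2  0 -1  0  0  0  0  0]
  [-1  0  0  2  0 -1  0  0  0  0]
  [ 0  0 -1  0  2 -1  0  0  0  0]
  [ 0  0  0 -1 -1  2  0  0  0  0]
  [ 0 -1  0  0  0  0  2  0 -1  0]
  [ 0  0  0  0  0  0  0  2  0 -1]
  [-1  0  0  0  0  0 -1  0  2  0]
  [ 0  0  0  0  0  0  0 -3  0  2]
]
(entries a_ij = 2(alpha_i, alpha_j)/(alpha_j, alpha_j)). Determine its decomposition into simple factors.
A_8 ⊕ G_2

The diagram associated to this matrix has two connected components: the simple roots {alpha_1, alpha_2, alpha_3, alpha_4, alpha_5, alpha_6, alpha_7, alpha_9} form a chain of 8 nodes with single edges (A_8), and {alpha_8, alpha_10} form two nodes joined by a triple edge (G_2). A semisimple Lie algebra decomposes uniquely as the direct sum of simple ideals, one per connected component of its Dynkin diagram, so g ≅ A_8 ⊕ G_2 (dimension 80 + 14 = 94).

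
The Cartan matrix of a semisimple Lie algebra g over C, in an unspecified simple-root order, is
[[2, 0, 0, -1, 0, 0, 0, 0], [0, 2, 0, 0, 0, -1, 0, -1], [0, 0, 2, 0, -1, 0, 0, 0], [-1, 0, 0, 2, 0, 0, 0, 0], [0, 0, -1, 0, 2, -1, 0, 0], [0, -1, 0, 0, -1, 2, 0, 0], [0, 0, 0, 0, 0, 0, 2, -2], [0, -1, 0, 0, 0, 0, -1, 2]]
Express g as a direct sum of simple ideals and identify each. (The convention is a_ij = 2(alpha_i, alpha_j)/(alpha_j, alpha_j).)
A2 + C6

The diagram associated to this matrix has two connected components: the simple roots {alpha_1, alpha_4} form a chain of 2 nodes with single edges (A_2), and {alpha_2, alpha_3, alpha_5, alpha_6, alpha_7, alpha_8} form a chain of 6 nodes with a double edge at one end; the terminal node there is the unique long simple root (C_6). A semisimple Lie algebra decomposes uniquely as the direct sum of simple ideals, one per connected component of its Dynkin diagram, so g ≅ A_2 ⊕ C_6 (dimension 8 + 78 = 86).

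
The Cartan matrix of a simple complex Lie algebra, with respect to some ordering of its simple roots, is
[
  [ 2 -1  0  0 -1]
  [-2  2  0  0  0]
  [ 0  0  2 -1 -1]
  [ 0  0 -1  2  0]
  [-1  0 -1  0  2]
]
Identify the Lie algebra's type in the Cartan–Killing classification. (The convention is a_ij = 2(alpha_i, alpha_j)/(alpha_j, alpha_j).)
The matrix has rank 5 with 2's on the diagonal. Reading the off-diagonal entries as Dynkin edges (a single edge where a_ij = a_ji = -1; a double or triple edge where a_ij * a_ji = 2 or 3), the diagram is a chain of 5 nodes with a double edge at one end; the terminal node there is the unique long simple root (C_5). One simple-root ordering that puts it in standard form is (alpha_4, alpha_3, alpha_5, alpha_1, alpha_2). So the algebra is type C_5, i.e. sp(10).

C5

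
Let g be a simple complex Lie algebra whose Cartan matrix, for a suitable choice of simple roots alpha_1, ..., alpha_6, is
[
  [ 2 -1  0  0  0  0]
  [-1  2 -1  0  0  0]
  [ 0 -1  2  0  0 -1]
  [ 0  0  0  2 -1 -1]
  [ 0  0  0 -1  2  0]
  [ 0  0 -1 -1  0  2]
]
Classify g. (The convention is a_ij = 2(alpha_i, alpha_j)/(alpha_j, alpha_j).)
The matrix has rank 6 with 2's on the diagonal. Reading the off-diagonal entries as Dynkin edges (a single edge where a_ij = a_ji = -1; a double or triple edge where a_ij * a_ji = 2 or 3), the diagram is a chain of 6 nodes with single edges (A_6). One simple-root ordering that puts it in standard form is (alpha_1, alpha_2, alpha_3, alpha_6, alpha_4, alpha_5). So the algebra is type A_6, i.e. sl(7).

A_6 (sl(7))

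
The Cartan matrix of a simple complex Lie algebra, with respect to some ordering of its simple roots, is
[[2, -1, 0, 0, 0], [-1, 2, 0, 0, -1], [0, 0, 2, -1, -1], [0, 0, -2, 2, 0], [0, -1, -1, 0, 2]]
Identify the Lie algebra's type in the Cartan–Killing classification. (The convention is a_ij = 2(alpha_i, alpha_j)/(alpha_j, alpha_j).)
type C_5

The matrix has rank 5 with 2's on the diagonal. Reading the off-diagonal entries as Dynkin edges (a single edge where a_ij = a_ji = -1; a double or triple edge where a_ij * a_ji = 2 or 3), the diagram is a chain of 5 nodes with a double edge at one end; the terminal node there is the unique long simple root (C_5). One simple-root ordering that puts it in standard form is (alpha_1, alpha_2, alpha_5, alpha_3, alpha_4). So the algebra is type C_5, i.e. sp(10).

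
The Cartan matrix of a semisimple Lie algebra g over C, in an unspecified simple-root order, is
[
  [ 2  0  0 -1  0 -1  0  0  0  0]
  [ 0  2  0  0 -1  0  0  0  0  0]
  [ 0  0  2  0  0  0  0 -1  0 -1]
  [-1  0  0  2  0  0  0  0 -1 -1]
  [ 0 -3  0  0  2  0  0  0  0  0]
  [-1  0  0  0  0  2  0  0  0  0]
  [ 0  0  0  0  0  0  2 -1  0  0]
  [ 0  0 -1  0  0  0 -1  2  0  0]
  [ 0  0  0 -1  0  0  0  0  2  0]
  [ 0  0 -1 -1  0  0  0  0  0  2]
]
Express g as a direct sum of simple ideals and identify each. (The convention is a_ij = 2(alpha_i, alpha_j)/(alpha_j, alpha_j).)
The diagram associated to this matrix has two connected components: the simple roots {alpha_1, alpha_3, alpha_4, alpha_6, alpha_7, alpha_8, alpha_9, alpha_10} form a chain of 7 nodes with one extra node attached to the third node from one end (E_8), and {alpha_2, alpha_5} form two nodes joined by a triple edge (G_2). A semisimple Lie algebra decomposes uniquely as the direct sum of simple ideals, one per connected component of its Dynkin diagram, so g ≅ E_8 ⊕ G_2 (dimension 248 + 14 = 262).

E_8 + G_2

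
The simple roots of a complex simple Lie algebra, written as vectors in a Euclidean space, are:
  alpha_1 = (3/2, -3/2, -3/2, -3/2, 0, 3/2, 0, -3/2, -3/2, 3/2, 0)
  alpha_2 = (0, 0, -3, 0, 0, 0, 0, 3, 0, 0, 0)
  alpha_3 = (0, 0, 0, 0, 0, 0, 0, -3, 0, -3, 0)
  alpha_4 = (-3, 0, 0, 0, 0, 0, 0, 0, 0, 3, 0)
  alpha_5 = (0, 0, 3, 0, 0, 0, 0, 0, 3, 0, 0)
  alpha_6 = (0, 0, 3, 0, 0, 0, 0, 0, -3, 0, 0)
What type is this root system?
Compute the Cartan integers a_ij = 2(alpha_i, alpha_j)/(alpha_j, alpha_j); the resulting 6x6 Cartan matrix is
[[2, 0, 0, 0, -1, 0], [0, 2, -1, 0, -1, -1], [0, -1, 2, -1, 0, 0], [0, 0, -1, 2, 0, 0], [-1, -1, 0, 0, 2, 0], [0, -1, 0, 0, 0, 2]].
All simple roots have the same length, so the diagram is simply laced. The associated Dynkin diagram is a chain of 5 nodes with one extra node attached to the third node from one end (E_6), so the type is E_6.

type E_6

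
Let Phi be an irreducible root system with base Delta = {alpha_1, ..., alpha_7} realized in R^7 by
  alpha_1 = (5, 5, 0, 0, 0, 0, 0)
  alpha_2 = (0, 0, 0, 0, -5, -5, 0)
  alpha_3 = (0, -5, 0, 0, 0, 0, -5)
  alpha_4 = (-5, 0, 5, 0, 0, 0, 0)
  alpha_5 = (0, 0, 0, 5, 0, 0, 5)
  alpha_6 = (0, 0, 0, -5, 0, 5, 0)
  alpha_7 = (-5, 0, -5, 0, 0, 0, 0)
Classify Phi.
D_7 (so(14))

Compute the Cartan integers a_ij = 2(alpha_i, alpha_j)/(alpha_j, alpha_j); the resulting 7x7 Cartan matrix is
[[2, 0, -1, -1, 0, 0, -1], [0, 2, 0, 0, 0, -1, 0], [-1, 0, 2, 0, -1, 0, 0], [-1, 0, 0, 2, 0, 0, 0], [0, 0, -1, 0, 2, -1, 0], [0, -1, 0, 0, -1, 2, 0], [-1, 0, 0, 0, 0, 0, 2]].
All simple roots have the same length, so the diagram is simply laced. The associated Dynkin diagram is a chain of 5 nodes with a fork of two nodes at one end (D_7), so the type is D_7 (the algebra so(14)).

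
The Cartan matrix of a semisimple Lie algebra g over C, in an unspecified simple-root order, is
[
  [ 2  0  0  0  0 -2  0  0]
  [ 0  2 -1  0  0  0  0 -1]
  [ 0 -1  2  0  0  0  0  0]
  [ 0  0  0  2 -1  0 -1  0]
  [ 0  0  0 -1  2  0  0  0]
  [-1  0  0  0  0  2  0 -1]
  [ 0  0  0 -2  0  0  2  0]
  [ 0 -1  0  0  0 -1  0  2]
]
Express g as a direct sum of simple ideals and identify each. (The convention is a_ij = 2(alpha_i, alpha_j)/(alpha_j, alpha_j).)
type C_3 + type C_5

The diagram associated to this matrix has two connected components: the simple roots {alpha_4, alpha_5, alpha_7} form a chain of 3 nodes with a double edge at one end; the terminal node there is the unique long simple root (C_3), and {alpha_1, alpha_2, alpha_3, alpha_6, alpha_8} form a chain of 5 nodes with a double edge at one end; the terminal node there is the unique long simple root (C_5). A semisimple Lie algebra decomposes uniquely as the direct sum of simple ideals, one per connected component of its Dynkin diagram, so g ≅ C_3 ⊕ C_5 (dimension 21 + 55 = 76).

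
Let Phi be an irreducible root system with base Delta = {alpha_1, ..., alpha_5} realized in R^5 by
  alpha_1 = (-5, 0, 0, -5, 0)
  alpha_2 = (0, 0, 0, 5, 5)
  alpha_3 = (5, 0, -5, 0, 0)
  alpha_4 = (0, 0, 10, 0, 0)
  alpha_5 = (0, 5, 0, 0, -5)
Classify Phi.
Compute the Cartan integers a_ij = 2(alpha_i, alpha_j)/(alpha_j, alpha_j); the resulting 5x5 Cartan matrix is
[[2, -1, -1, 0, 0], [-1, 2, 0, 0, -1], [-1, 0, 2, -1, 0], [0, 0, -2, 2, 0], [0, -1, 0, 0, 2]].
The roots have two lengths (squared-length ratio 2:1); the short ones are alpha_{1,2,3,5}. The associated Dynkin diagram is a chain of 5 nodes with a double edge at one end; the terminal node there is the unique long simple root (C_5), so the type is C_5 (the algebra sp(10)).

type C_5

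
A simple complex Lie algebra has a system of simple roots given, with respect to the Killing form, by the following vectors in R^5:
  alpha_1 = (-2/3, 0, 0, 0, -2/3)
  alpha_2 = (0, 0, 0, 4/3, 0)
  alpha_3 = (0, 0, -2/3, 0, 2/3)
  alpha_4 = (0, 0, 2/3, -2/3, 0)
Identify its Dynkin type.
type C_4

Compute the Cartan integers a_ij = 2(alpha_i, alpha_j)/(alpha_j, alpha_j); the resulting 4x4 Cartan matrix is
[[2, 0, -1, 0], [0, 2, 0, -2], [-1, 0, 2, -1], [0, -1, -1, 2]].
The roots have two lengths (squared-length ratio 2:1); the short ones are alpha_{1,3,4}. The associated Dynkin diagram is a chain of 4 nodes with a double edge at one end; the terminal node there is the unique long simple root (C_4), so the type is C_4 (the algebra sp(8)).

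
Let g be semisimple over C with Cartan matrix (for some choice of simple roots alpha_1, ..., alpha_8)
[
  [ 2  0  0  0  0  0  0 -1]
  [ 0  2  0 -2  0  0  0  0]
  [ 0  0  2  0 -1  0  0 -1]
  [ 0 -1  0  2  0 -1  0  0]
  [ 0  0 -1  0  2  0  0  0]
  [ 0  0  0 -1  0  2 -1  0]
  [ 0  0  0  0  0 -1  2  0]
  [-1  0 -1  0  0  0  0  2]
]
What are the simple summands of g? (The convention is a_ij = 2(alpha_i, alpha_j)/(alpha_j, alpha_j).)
The diagram associated to this matrix has two connected components: the simple roots {alpha_1, alpha_3, alpha_5, alpha_8} form a chain of 4 nodes with single edges (A_4), and {alpha_2, alpha_4, alpha_6, alpha_7} form a chain of 4 nodes with a double edge at one end; the terminal node there is the unique long simple root (C_4). A semisimple Lie algebra decomposes uniquely as the direct sum of simple ideals, one per connected component of its Dynkin diagram, so g ≅ A_4 ⊕ C_4 (dimension 24 + 36 = 60).

A4 + C4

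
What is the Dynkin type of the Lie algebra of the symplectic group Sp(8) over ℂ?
This is sp(8), which has dimension 8(8+1)/2 = 36 and rank 8/2 = 4. In the classification of classical Lie algebras, the symplectic algebra sp(2n) has type C_n; here n = 4, so the Dynkin diagram is a chain of 4 nodes with a double edge at one end; the terminal node there is the unique long simple root (C_4). Hence the type is C_4.

type C_4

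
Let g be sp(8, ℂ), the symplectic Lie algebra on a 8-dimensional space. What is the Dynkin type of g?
This is sp(8), which has dimension 8(8+1)/2 = 36 and rank 8/2 = 4. In the classification of classical Lie algebras, the symplectic algebra sp(2n) has type C_n; here n = 4, so the Dynkin diagram is a chain of 4 nodes with a double edge at one end; the terminal node there is the unique long simple root (C_4). Hence the type is C_4.

C_4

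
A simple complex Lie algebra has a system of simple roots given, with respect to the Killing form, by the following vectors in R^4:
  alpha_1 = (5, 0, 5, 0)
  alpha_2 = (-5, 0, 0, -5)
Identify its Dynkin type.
A_2 (sl(3))

Compute the Cartan integers a_ij = 2(alpha_i, alpha_j)/(alpha_j, alpha_j); the resulting 2x2 Cartan matrix is
[[2, -1], [-1, 2]].
All simple roots have the same length, so the diagram is simply laced. The associated Dynkin diagram is a chain of 2 nodes with single edges (A_2), so the type is A_2 (the algebra sl(3)).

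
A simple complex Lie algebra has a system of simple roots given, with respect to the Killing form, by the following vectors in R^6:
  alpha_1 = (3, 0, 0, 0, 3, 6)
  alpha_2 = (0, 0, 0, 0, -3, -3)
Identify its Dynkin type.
Compute the Cartan integers a_ij = 2(alpha_i, alpha_j)/(alpha_j, alpha_j); the resulting 2x2 Cartan matrix is
[[2, -3], [-1, 2]].
The roots have two lengths (squared-length ratio 3:1); the short ones are alpha_{2}. The associated Dynkin diagram is two nodes joined by a triple edge (G_2), so the type is G_2.

type G_2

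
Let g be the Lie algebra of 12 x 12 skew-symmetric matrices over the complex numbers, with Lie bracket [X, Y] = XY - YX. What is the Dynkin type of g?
D_6 (so(12))

This is so(12) with 12 even, which has dimension 12(12-1)/2 = 66 and rank 12/2 = 6. In the classification of classical Lie algebras, the orthogonal algebra so(2n) in an even number of variables has type D_n; here n = 6, so the Dynkin diagram is a chain of 4 nodes with a fork of two nodes at one end (D_6). Hence the type is D_6.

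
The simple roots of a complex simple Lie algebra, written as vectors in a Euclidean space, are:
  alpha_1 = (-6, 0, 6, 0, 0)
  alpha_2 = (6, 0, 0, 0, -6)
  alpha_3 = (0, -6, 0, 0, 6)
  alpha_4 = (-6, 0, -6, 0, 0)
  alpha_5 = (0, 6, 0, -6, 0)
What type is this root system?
Compute the Cartan integers a_ij = 2(alpha_i, alpha_j)/(alpha_j, alpha_j); the resulting 5x5 Cartan matrix is
[[2, -1, 0, 0, 0], [-1, 2, -1, -1, 0], [0, -1, 2, 0, -1], [0, -1, 0, 2, 0], [0, 0, -1, 0, 2]].
All simple roots have the same length, so the diagram is simply laced. The associated Dynkin diagram is a chain of 3 nodes with a fork of two nodes at one end (D_5), so the type is D_5 (the algebra so(10)).

type D_5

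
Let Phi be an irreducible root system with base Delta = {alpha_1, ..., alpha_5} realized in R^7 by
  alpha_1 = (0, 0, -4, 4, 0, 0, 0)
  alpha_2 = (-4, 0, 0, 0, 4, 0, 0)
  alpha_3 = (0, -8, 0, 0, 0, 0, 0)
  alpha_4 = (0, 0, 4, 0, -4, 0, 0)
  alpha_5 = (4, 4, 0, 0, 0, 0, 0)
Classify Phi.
C_5 (sp(10))

Compute the Cartan integers a_ij = 2(alpha_i, alpha_j)/(alpha_j, alpha_j); the resulting 5x5 Cartan matrix is
[[2, 0, 0, -1, 0], [0, 2, 0, -1, -1], [0, 0, 2, 0, -2], [-1, -1, 0, 2, 0], [0, -1, -1, 0, 2]].
The roots have two lengths (squared-length ratio 2:1); the short ones are alpha_{1,2,4,5}. The associated Dynkin diagram is a chain of 5 nodes with a double edge at one end; the terminal node there is the unique long simple root (C_5), so the type is C_5 (the algebra sp(10)).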